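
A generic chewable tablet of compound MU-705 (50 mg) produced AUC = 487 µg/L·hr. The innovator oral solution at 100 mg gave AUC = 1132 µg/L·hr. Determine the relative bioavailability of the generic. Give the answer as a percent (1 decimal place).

F_rel = (AUC_test/D_test) / (AUC_ref/D_ref)
      = (487/50) / (1132/100)
      = 9.74 / 11.32 = 0.8604 = 86.04%

F_rel = 86.0%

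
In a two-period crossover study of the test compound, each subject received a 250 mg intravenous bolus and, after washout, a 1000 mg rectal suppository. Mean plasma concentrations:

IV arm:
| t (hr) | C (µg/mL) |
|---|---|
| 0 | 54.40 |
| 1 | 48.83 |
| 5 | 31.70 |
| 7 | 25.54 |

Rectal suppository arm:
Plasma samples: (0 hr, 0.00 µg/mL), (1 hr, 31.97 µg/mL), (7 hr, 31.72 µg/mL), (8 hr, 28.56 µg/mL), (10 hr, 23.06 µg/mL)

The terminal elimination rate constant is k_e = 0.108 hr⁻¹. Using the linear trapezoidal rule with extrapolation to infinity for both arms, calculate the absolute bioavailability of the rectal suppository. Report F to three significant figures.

Trapezoidal AUC_0→7 (IV):
  [0→1]: (54.40+48.83)/2 × 1 = 51.615
  [1→5]: (48.83+31.70)/2 × 4 = 161.06
  [5→7]: (31.70+25.54)/2 × 2 = 57.24
  Sum = 269.915 µg/mL·hr
IV tail: 25.54/0.108 = 236.481; AUC_iv,0→∞ = 269.915 + 236.481 = 506.396 µg/mL·hr
Trapezoidal AUC_0→10 (rectal suppository):
  [0→1]: (0.00+31.97)/2 × 1 = 15.985
  [1→7]: (31.97+31.72)/2 × 6 = 191.07
  [7→8]: (31.72+28.56)/2 × 1 = 30.14
  [8→10]: (28.56+23.06)/2 × 2 = 51.62
  Sum = 288.815 µg/mL·hr
rectal suppository tail: 23.06/0.108 = 213.519; AUC_ev,0→∞ = 288.815 + 213.519 = 502.334 µg/mL·hr
F = (AUC_ev/D_ev)/(AUC_iv/D_iv) = (502.334/1000)/(506.396/250) = 0.502334/2.025584 = 0.2480

F = 0.248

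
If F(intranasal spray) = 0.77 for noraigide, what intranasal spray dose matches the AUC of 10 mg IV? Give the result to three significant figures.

D_intranasal = 13.0 mg

For equal systemic exposure: F × D_ev = D_iv
D_ev = D_iv / F = 10 / 0.77 = 12.987 mg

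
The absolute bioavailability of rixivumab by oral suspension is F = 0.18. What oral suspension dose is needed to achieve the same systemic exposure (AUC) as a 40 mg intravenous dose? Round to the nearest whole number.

D_oral = 222 mg

For equal systemic exposure: F × D_ev = D_iv
D_ev = D_iv / F = 40 / 0.18 = 222.222 mg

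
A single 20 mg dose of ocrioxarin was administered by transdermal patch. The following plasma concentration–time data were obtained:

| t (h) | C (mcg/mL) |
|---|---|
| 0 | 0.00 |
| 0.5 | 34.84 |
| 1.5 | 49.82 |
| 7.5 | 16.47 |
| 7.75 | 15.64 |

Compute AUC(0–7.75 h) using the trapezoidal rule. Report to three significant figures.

Trapezoidal AUC_0→7.75:
  [0→0.5]: (0.00+34.84)/2 × 0.5 = 8.71
  [0.5→1.5]: (34.84+49.82)/2 × 1 = 42.33
  [1.5→7.5]: (49.82+16.47)/2 × 6 = 198.87
  [7.5→7.75]: (16.47+15.64)/2 × 0.25 = 4.01375
  Sum = 253.92375 mcg/mL·h

AUC = 254 mcg/mL·h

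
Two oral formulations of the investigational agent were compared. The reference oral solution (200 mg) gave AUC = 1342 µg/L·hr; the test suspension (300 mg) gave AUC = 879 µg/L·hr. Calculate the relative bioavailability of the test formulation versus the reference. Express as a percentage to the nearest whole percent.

F_rel = (AUC_test/D_test) / (AUC_ref/D_ref)
      = (879/300) / (1342/200)
      = 2.93 / 6.71 = 0.4367 = 43.67%

F_rel = 44%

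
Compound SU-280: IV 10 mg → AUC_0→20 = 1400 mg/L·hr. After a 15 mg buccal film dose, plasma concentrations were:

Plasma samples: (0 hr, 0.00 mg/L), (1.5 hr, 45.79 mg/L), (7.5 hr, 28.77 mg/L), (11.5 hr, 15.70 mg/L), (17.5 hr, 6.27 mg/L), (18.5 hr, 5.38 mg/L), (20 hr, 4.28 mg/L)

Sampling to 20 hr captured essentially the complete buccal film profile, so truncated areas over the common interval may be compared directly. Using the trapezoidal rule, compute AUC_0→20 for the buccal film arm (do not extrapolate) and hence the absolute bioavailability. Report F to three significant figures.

Trapezoidal AUC_0→20 (buccal film):
  [0→1.5]: (0.00+45.79)/2 × 1.5 = 34.3425
  [1.5→7.5]: (45.79+28.77)/2 × 6 = 223.68
  [7.5→11.5]: (28.77+15.70)/2 × 4 = 88.94
  [11.5→17.5]: (15.70+6.27)/2 × 6 = 65.91
  [17.5→18.5]: (6.27+5.38)/2 × 1 = 5.825
  [18.5→20]: (5.38+4.28)/2 × 1.5 = 7.245
  Sum = 425.9425 mg/L·hr
F = (AUC_ev/D_ev)/(AUC_iv/D_iv) = (425.9425/15)/(1400/10) = 28.3962/140 = 0.2028

F = 0.203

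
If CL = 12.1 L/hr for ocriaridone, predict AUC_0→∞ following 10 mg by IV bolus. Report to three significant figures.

AUC = 0.826 mg/L·hr

AUC_0→∞ = Dose_iv / CL
        = 10 / 12.1 = 0.826446 mg/L·hr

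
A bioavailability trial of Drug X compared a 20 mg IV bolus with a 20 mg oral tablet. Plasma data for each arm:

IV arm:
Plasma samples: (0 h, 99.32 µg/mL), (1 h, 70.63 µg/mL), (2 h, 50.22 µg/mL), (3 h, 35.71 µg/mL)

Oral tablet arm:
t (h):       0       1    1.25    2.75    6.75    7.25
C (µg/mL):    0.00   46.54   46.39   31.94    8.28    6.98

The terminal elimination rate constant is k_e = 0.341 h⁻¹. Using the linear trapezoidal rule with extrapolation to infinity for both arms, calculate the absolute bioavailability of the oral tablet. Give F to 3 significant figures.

F = 0.677

Trapezoidal AUC_0→3 (IV):
  [0→1]: (99.32+70.63)/2 × 1 = 84.975
  [1→2]: (70.63+50.22)/2 × 1 = 60.425
  [2→3]: (50.22+35.71)/2 × 1 = 42.965
  Sum = 188.365 µg/mL·h
IV tail: 35.71/0.341 = 104.721; AUC_iv,0→∞ = 188.365 + 104.721 = 293.086 µg/mL·h
Trapezoidal AUC_0→7.25 (oral tablet):
  [0→1]: (0.00+46.54)/2 × 1 = 23.27
  [1→1.25]: (46.54+46.39)/2 × 0.25 = 11.61625
  [1.25→2.75]: (46.39+31.94)/2 × 1.5 = 58.7475
  [2.75→6.75]: (31.94+8.28)/2 × 4 = 80.44
  [6.75→7.25]: (8.28+6.98)/2 × 0.5 = 3.815
  Sum = 177.88875 µg/mL·h
oral tablet tail: 6.98/0.341 = 20.469; AUC_ev,0→∞ = 177.88875 + 20.469 = 198.35775 µg/mL·h
F = (AUC_ev/D_ev)/(AUC_iv/D_iv) = (198.35775/20)/(293.086/20) = 9.9178875/14.6543 = 0.6768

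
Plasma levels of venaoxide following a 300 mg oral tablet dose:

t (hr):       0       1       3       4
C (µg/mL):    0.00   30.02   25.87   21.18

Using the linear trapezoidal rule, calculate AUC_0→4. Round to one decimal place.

AUC = 94.4 µg/mL·hr

Trapezoidal AUC_0→4:
  [0→1]: (0.00+30.02)/2 × 1 = 15.01
  [1→3]: (30.02+25.87)/2 × 2 = 55.89
  [3→4]: (25.87+21.18)/2 × 1 = 23.525
  Sum = 94.425 µg/mL·hr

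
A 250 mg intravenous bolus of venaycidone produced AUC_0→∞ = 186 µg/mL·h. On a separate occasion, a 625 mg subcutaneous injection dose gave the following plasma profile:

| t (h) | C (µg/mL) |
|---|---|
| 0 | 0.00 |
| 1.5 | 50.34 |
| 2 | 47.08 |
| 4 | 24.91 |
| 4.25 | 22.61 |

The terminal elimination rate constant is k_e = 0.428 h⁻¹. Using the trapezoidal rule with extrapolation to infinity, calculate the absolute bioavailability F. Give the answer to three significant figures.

F = 0.415

Trapezoidal AUC_0→4.25 (subcutaneous injection):
  [0→1.5]: (0.00+50.34)/2 × 1.5 = 37.755
  [1.5→2]: (50.34+47.08)/2 × 0.5 = 24.355
  [2→4]: (47.08+24.91)/2 × 2 = 71.99
  [4→4.25]: (24.91+22.61)/2 × 0.25 = 5.94
  Sum = 140.04 µg/mL·h
Tail: C_last/k_e = 22.61/0.428 = 52.827
AUC_0→∞ (subcutaneous injection) = 140.04 + 52.827 = 192.867 µg/mL·h
F = (AUC_ev/D_ev)/(AUC_iv/D_iv) = (192.867/625)/(186/250) = 0.3085872/0.744 = 0.4148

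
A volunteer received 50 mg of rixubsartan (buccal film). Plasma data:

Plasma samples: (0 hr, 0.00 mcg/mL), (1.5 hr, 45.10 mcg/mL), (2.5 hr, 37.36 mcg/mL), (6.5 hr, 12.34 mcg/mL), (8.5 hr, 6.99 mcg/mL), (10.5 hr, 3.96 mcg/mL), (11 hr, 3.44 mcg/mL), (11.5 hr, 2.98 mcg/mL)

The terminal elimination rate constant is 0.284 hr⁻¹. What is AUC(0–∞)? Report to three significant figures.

AUC = 219 mcg/mL·hr

Trapezoidal AUC_0→11.5:
  [0→1.5]: (0.00+45.10)/2 × 1.5 = 33.825
  [1.5→2.5]: (45.10+37.36)/2 × 1 = 41.23
  [2.5→6.5]: (37.36+12.34)/2 × 4 = 99.4
  [6.5→8.5]: (12.34+6.99)/2 × 2 = 19.33
  [8.5→10.5]: (6.99+3.96)/2 × 2 = 10.95
  [10.5→11]: (3.96+3.44)/2 × 0.5 = 1.85
  [11→11.5]: (3.44+2.98)/2 × 0.5 = 1.605
  Sum = 208.19 mcg/mL·hr
Extrapolated tail: C_last / k_e = 2.98 / 0.284 = 10.493
AUC_0→∞ = 208.19 + 10.493 = 218.683 mcg/mL·hr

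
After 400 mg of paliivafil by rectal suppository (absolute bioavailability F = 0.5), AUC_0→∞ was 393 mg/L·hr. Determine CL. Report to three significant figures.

CL = F × Dose / AUC_0→∞
   = 0.5 × 400 / 393 = 0.508906 L/hr

CL = 0.509 L/hr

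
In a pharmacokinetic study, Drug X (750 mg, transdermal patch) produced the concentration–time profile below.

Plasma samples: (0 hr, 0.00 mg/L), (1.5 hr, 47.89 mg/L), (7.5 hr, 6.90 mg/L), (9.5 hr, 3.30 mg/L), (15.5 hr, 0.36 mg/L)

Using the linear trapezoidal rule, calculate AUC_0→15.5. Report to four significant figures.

Trapezoidal AUC_0→15.5:
  [0→1.5]: (0.00+47.89)/2 × 1.5 = 35.9175
  [1.5→7.5]: (47.89+6.90)/2 × 6 = 164.37
  [7.5→9.5]: (6.90+3.30)/2 × 2 = 10.2
  [9.5→15.5]: (3.30+0.36)/2 × 6 = 10.98
  Sum = 221.4675 mg/L·hr

AUC = 221.5 mg/L·hr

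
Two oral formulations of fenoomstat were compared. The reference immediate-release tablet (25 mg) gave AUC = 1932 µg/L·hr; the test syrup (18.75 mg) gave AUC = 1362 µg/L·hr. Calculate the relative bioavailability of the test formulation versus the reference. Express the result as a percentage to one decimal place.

F_rel = (AUC_test/D_test) / (AUC_ref/D_ref)
      = (1362/18.75) / (1932/25)
      = 72.64 / 77.28 = 0.9400 = 94.00%

F_rel = 94.0%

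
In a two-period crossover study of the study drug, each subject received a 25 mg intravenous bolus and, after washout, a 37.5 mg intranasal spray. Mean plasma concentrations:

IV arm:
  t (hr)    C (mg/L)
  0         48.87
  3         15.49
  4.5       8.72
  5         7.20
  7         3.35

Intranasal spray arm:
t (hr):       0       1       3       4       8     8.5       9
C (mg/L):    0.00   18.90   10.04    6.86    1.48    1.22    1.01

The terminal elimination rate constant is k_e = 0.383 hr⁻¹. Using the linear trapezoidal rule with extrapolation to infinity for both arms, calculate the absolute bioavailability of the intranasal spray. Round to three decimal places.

F = 0.326

Trapezoidal AUC_0→7 (IV):
  [0→3]: (48.87+15.49)/2 × 3 = 96.54
  [3→4.5]: (15.49+8.72)/2 × 1.5 = 18.1575
  [4.5→5]: (8.72+7.20)/2 × 0.5 = 3.98
  [5→7]: (7.20+3.35)/2 × 2 = 10.55
  Sum = 129.2275 mg/L·hr
IV tail: 3.35/0.383 = 8.747; AUC_iv,0→∞ = 129.2275 + 8.747 = 137.9745 mg/L·hr
Trapezoidal AUC_0→9 (intranasal spray):
  [0→1]: (0.00+18.90)/2 × 1 = 9.45
  [1→3]: (18.90+10.04)/2 × 2 = 28.94
  [3→4]: (10.04+6.86)/2 × 1 = 8.45
  [4→8]: (6.86+1.48)/2 × 4 = 16.68
  [8→8.5]: (1.48+1.22)/2 × 0.5 = 0.675
  [8.5→9]: (1.22+1.01)/2 × 0.5 = 0.5575
  Sum = 64.7525 mg/L·hr
intranasal spray tail: 1.01/0.383 = 2.637; AUC_ev,0→∞ = 64.7525 + 2.637 = 67.3895 mg/L·hr
F = (AUC_ev/D_ev)/(AUC_iv/D_iv) = (67.3895/37.5)/(137.9745/25) = 1.79705/5.51898 = 0.3256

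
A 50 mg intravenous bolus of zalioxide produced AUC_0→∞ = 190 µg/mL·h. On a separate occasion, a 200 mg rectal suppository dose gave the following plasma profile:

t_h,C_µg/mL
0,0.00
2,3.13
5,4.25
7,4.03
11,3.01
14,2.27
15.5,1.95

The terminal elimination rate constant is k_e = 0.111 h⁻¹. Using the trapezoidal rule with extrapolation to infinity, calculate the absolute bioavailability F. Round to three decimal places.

Trapezoidal AUC_0→15.5 (rectal suppository):
  [0→2]: (0.00+3.13)/2 × 2 = 3.13
  [2→5]: (3.13+4.25)/2 × 3 = 11.07
  [5→7]: (4.25+4.03)/2 × 2 = 8.28
  [7→11]: (4.03+3.01)/2 × 4 = 14.08
  [11→14]: (3.01+2.27)/2 × 3 = 7.92
  [14→15.5]: (2.27+1.95)/2 × 1.5 = 3.165
  Sum = 47.645 µg/mL·h
Tail: C_last/k_e = 1.95/0.111 = 17.568
AUC_0→∞ (rectal suppository) = 47.645 + 17.568 = 65.213 µg/mL·h
F = (AUC_ev/D_ev)/(AUC_iv/D_iv) = (65.213/200)/(190/50) = 0.326065/3.8 = 0.0858

F = 0.086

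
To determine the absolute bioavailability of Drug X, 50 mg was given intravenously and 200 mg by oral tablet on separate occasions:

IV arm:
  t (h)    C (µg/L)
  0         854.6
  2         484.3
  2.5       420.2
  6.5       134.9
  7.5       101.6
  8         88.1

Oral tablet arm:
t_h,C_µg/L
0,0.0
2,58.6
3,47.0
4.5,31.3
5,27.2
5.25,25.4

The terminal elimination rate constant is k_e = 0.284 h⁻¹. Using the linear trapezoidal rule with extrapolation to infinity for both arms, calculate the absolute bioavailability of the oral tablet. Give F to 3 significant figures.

Trapezoidal AUC_0→8 (IV):
  [0→2]: (854.6+484.3)/2 × 2 = 1338.9
  [2→2.5]: (484.3+420.2)/2 × 0.5 = 226.125
  [2.5→6.5]: (420.2+134.9)/2 × 4 = 1110.2
  [6.5→7.5]: (134.9+101.6)/2 × 1 = 118.25
  [7.5→8]: (101.6+88.1)/2 × 0.5 = 47.425
  Sum = 2840.9 µg/L·h
IV tail: 88.1/0.284 = 310.211; AUC_iv,0→∞ = 2840.9 + 310.211 = 3151.111 µg/L·h
Trapezoidal AUC_0→5.25 (oral tablet):
  [0→2]: (0.0+58.6)/2 × 2 = 58.6
  [2→3]: (58.6+47.0)/2 × 1 = 52.8
  [3→4.5]: (47.0+31.3)/2 × 1.5 = 58.725
  [4.5→5]: (31.3+27.2)/2 × 0.5 = 14.625
  [5→5.25]: (27.2+25.4)/2 × 0.25 = 6.575
  Sum = 191.325 µg/L·h
oral tablet tail: 25.4/0.284 = 89.437; AUC_ev,0→∞ = 191.325 + 89.437 = 280.762 µg/L·h
F = (AUC_ev/D_ev)/(AUC_iv/D_iv) = (280.762/200)/(3151.111/50) = 1.40381/63.02222 = 0.0223

F = 0.0223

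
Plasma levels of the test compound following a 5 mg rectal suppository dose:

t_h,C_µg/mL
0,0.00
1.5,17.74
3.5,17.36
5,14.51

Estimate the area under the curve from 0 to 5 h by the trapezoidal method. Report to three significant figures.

AUC = 72.3 µg/mL·h

Trapezoidal AUC_0→5:
  [0→1.5]: (0.00+17.74)/2 × 1.5 = 13.305
  [1.5→3.5]: (17.74+17.36)/2 × 2 = 35.1
  [3.5→5]: (17.36+14.51)/2 × 1.5 = 23.9025
  Sum = 72.3075 µg/mL·h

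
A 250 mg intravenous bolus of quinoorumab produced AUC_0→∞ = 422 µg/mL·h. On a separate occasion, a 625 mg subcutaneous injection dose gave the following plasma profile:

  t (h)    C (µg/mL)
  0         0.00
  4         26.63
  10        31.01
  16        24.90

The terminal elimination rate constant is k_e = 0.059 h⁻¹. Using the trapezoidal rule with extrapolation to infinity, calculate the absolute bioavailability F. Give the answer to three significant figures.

F = 0.773

Trapezoidal AUC_0→16 (subcutaneous injection):
  [0→4]: (0.00+26.63)/2 × 4 = 53.26
  [4→10]: (26.63+31.01)/2 × 6 = 172.92
  [10→16]: (31.01+24.90)/2 × 6 = 167.73
  Sum = 393.91 µg/mL·h
Tail: C_last/k_e = 24.90/0.059 = 422.034
AUC_0→∞ (subcutaneous injection) = 393.91 + 422.034 = 815.944 µg/mL·h
F = (AUC_ev/D_ev)/(AUC_iv/D_iv) = (815.944/625)/(422/250) = 1.3055104/1.688 = 0.7734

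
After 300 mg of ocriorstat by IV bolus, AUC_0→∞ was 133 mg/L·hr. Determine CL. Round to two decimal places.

CL = Dose_iv / AUC_0→∞
   = 300 / 133 = 2.25564 L/hr

CL = 2.26 L/hr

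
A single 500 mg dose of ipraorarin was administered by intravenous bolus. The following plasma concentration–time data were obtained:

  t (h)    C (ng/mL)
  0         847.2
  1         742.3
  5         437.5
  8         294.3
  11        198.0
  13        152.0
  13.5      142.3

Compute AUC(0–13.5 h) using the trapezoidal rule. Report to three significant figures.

AUC = 5410 ng/mL·h

Trapezoidal AUC_0→13.5:
  [0→1]: (847.2+742.3)/2 × 1 = 794.75
  [1→5]: (742.3+437.5)/2 × 4 = 2359.6
  [5→8]: (437.5+294.3)/2 × 3 = 1097.7
  [8→11]: (294.3+198.0)/2 × 3 = 738.45
  [11→13]: (198.0+152.0)/2 × 2 = 350.0
  [13→13.5]: (152.0+142.3)/2 × 0.5 = 73.575
  Sum = 5414.075 ng/mL·h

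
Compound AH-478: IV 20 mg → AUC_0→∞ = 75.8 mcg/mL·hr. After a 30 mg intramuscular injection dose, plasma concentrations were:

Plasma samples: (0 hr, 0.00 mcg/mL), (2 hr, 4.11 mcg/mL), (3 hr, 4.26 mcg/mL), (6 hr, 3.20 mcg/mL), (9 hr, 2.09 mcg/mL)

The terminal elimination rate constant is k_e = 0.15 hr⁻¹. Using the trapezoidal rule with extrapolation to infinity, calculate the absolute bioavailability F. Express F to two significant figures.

F = 0.36

Trapezoidal AUC_0→9 (intramuscular injection):
  [0→2]: (0.00+4.11)/2 × 2 = 4.11
  [2→3]: (4.11+4.26)/2 × 1 = 4.185
  [3→6]: (4.26+3.20)/2 × 3 = 11.19
  [6→9]: (3.20+2.09)/2 × 3 = 7.935
  Sum = 27.42 mcg/mL·hr
Tail: C_last/k_e = 2.09/0.15 = 13.933
AUC_0→∞ (intramuscular injection) = 27.42 + 13.933 = 41.353 mcg/mL·hr
F = (AUC_ev/D_ev)/(AUC_iv/D_iv) = (41.353/30)/(75.8/20) = 1.37843/3.79 = 0.3637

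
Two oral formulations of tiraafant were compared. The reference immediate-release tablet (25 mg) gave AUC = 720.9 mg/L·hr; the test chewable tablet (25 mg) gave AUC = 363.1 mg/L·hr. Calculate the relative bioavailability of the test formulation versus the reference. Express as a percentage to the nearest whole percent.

F_rel = (AUC_test/D_test) / (AUC_ref/D_ref)
      = (363.1/25) / (720.9/25)
      = 14.524 / 28.836 = 0.5037 = 50.37%

F_rel = 50%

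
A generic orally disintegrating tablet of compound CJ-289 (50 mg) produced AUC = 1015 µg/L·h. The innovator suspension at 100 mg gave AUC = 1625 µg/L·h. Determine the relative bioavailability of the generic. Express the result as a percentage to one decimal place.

F_rel = (AUC_test/D_test) / (AUC_ref/D_ref)
      = (1015/50) / (1625/100)
      = 20.3 / 16.25 = 1.2492 = 124.92%

F_rel = 124.9%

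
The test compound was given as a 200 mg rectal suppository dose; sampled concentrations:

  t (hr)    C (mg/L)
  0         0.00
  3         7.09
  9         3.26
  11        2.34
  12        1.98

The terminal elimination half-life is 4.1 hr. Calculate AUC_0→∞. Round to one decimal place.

AUC = 61.2 mg/L·hr

Trapezoidal AUC_0→12:
  [0→3]: (0.00+7.09)/2 × 3 = 10.635
  [3→9]: (7.09+3.26)/2 × 6 = 31.05
  [9→11]: (3.26+2.34)/2 × 2 = 5.6
  [11→12]: (2.34+1.98)/2 × 1 = 2.16
  Sum = 49.445 mg/L·hr
k_e = ln2 / t½ = 0.693147 / 4.1 = 0.1691 hr^-1
Extrapolated tail: C_last / k_e = 1.98 / 0.1691 = 11.709
AUC_0→∞ = 49.445 + 11.709 = 61.154 mg/L·hr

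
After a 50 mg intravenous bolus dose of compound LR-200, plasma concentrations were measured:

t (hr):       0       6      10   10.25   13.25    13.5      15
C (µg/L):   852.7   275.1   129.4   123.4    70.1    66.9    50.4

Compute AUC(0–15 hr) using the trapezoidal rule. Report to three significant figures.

AUC = 4620 µg/L·hr

Trapezoidal AUC_0→15:
  [0→6]: (852.7+275.1)/2 × 6 = 3383.4
  [6→10]: (275.1+129.4)/2 × 4 = 809.0
  [10→10.25]: (129.4+123.4)/2 × 0.25 = 31.6
  [10.25→13.25]: (123.4+70.1)/2 × 3 = 290.25
  [13.25→13.5]: (70.1+66.9)/2 × 0.25 = 17.125
  [13.5→15]: (66.9+50.4)/2 × 1.5 = 87.975
  Sum = 4619.35 µg/L·hr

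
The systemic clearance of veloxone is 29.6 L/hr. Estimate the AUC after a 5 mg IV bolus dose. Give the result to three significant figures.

AUC_0→∞ = Dose_iv / CL
        = 5 / 29.6 = 0.168919 mg/L·hr

AUC = 0.169 mg/L·hr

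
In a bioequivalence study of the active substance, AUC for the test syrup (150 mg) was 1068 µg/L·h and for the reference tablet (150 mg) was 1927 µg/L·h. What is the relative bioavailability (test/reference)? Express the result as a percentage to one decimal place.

F_rel = (AUC_test/D_test) / (AUC_ref/D_ref)
      = (1068/150) / (1927/150)
      = 7.12 / 12.8467 = 0.5542 = 55.42%

F_rel = 55.4%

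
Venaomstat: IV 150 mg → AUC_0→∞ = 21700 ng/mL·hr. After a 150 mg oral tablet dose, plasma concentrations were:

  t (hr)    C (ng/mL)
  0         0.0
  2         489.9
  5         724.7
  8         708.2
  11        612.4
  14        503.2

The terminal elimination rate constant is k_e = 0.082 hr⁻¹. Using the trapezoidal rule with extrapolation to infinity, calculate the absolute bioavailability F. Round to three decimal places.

Trapezoidal AUC_0→14 (oral tablet):
  [0→2]: (0.0+489.9)/2 × 2 = 489.9
  [2→5]: (489.9+724.7)/2 × 3 = 1821.9
  [5→8]: (724.7+708.2)/2 × 3 = 2149.35
  [8→11]: (708.2+612.4)/2 × 3 = 1980.9
  [11→14]: (612.4+503.2)/2 × 3 = 1673.4
  Sum = 8115.45 ng/mL·hr
Tail: C_last/k_e = 503.2/0.082 = 6136.585
AUC_0→∞ (oral tablet) = 8115.45 + 6136.585 = 14252.035 ng/mL·hr
F = (AUC_ev/D_ev)/(AUC_iv/D_iv) = (14252.035/150)/(21700/150) = 95.0136/144.667 = 0.6568

F = 0.657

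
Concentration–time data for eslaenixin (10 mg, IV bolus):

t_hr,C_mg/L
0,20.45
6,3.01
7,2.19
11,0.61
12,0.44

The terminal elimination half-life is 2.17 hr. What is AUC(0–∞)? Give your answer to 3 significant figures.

Trapezoidal AUC_0→12:
  [0→6]: (20.45+3.01)/2 × 6 = 70.38
  [6→7]: (3.01+2.19)/2 × 1 = 2.6
  [7→11]: (2.19+0.61)/2 × 4 = 5.6
  [11→12]: (0.61+0.44)/2 × 1 = 0.525
  Sum = 79.105 mg/L·hr
k_e = ln2 / t½ = 0.693147 / 2.17 = 0.3194 hr^-1
Extrapolated tail: C_last / k_e = 0.44 / 0.3194 = 1.378
AUC_0→∞ = 79.105 + 1.378 = 80.483 mg/L·hr

AUC = 80.5 mg/L·hr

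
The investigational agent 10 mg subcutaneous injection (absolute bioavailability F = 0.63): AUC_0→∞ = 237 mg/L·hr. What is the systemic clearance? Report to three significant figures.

CL = 0.0266 L/hr

CL = F × Dose / AUC_0→∞
   = 0.63 × 10 / 237 = 0.0265823 L/hr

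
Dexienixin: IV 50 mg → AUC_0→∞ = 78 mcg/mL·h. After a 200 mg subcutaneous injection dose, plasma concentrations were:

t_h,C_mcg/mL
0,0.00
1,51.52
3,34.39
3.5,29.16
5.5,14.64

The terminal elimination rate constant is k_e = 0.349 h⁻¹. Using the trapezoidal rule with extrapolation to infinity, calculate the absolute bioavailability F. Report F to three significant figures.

F = 0.684

Trapezoidal AUC_0→5.5 (subcutaneous injection):
  [0→1]: (0.00+51.52)/2 × 1 = 25.76
  [1→3]: (51.52+34.39)/2 × 2 = 85.91
  [3→3.5]: (34.39+29.16)/2 × 0.5 = 15.8875
  [3.5→5.5]: (29.16+14.64)/2 × 2 = 43.8
  Sum = 171.3575 mcg/mL·h
Tail: C_last/k_e = 14.64/0.349 = 41.948
AUC_0→∞ (subcutaneous injection) = 171.3575 + 41.948 = 213.3055 mcg/mL·h
F = (AUC_ev/D_ev)/(AUC_iv/D_iv) = (213.3055/200)/(78/50) = 1.0665275/1.56 = 0.6837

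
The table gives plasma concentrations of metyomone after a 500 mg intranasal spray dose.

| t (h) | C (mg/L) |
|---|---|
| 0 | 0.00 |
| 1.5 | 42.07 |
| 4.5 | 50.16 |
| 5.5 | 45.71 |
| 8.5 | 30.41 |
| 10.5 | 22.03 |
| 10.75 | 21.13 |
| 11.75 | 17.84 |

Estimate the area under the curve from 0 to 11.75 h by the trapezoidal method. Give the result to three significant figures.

AUC = 409 mg/L·h

Trapezoidal AUC_0→11.75:
  [0→1.5]: (0.00+42.07)/2 × 1.5 = 31.5525
  [1.5→4.5]: (42.07+50.16)/2 × 3 = 138.345
  [4.5→5.5]: (50.16+45.71)/2 × 1 = 47.935
  [5.5→8.5]: (45.71+30.41)/2 × 3 = 114.18
  [8.5→10.5]: (30.41+22.03)/2 × 2 = 52.44
  [10.5→10.75]: (22.03+21.13)/2 × 0.25 = 5.395
  [10.75→11.75]: (21.13+17.84)/2 × 1 = 19.485
  Sum = 409.3325 mg/L·h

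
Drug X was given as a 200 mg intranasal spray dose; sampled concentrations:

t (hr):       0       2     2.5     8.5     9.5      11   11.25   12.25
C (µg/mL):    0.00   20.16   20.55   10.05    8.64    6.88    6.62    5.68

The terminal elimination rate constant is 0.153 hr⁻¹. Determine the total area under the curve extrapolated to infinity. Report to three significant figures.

Trapezoidal AUC_0→12.25:
  [0→2]: (0.00+20.16)/2 × 2 = 20.16
  [2→2.5]: (20.16+20.55)/2 × 0.5 = 10.1775
  [2.5→8.5]: (20.55+10.05)/2 × 6 = 91.8
  [8.5→9.5]: (10.05+8.64)/2 × 1 = 9.345
  [9.5→11]: (8.64+6.88)/2 × 1.5 = 11.64
  [11→11.25]: (6.88+6.62)/2 × 0.25 = 1.6875
  [11.25→12.25]: (6.62+5.68)/2 × 1 = 6.15
  Sum = 150.96 µg/mL·hr
Extrapolated tail: C_last / k_e = 5.68 / 0.153 = 37.124
AUC_0→∞ = 150.96 + 37.124 = 188.084 µg/mL·hr

AUC = 188 µg/mL·hr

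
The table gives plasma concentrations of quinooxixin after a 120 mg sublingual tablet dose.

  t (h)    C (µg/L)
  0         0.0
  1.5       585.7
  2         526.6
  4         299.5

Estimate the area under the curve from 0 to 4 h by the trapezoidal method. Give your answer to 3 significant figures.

Trapezoidal AUC_0→4:
  [0→1.5]: (0.0+585.7)/2 × 1.5 = 439.275
  [1.5→2]: (585.7+526.6)/2 × 0.5 = 278.075
  [2→4]: (526.6+299.5)/2 × 2 = 826.1
  Sum = 1543.45 µg/L·h

AUC = 1540 µg/L·h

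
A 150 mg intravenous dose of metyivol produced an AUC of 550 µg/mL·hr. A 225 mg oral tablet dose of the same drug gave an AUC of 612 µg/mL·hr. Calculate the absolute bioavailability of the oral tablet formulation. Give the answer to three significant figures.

F = 0.742

F = (AUC_ev / D_ev) / (AUC_iv / D_iv)
  = (612/225) / (550/150)
  = 2.72 / 3.66667 = 0.7418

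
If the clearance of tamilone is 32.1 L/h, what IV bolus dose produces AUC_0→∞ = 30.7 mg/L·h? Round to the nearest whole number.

Dose = 985 mg

Dose_iv = CL × AUC_0→∞
     = 32.1 × 30.7 = 985.47 mg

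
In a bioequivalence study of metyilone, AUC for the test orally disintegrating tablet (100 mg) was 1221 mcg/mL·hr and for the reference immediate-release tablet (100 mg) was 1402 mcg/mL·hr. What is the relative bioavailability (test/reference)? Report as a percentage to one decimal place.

F_rel = 87.1%

F_rel = (AUC_test/D_test) / (AUC_ref/D_ref)
      = (1221/100) / (1402/100)
      = 12.21 / 14.02 = 0.8709 = 87.09%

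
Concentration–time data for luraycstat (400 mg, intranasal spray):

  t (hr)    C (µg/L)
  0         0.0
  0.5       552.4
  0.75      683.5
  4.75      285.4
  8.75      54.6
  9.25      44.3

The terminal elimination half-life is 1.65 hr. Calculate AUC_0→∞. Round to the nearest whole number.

Trapezoidal AUC_0→9.25:
  [0→0.5]: (0.0+552.4)/2 × 0.5 = 138.1
  [0.5→0.75]: (552.4+683.5)/2 × 0.25 = 154.4875
  [0.75→4.75]: (683.5+285.4)/2 × 4 = 1937.8
  [4.75→8.75]: (285.4+54.6)/2 × 4 = 680.0
  [8.75→9.25]: (54.6+44.3)/2 × 0.5 = 24.725
  Sum = 2935.1125 µg/L·hr
k_e = ln2 / t½ = 0.693147 / 1.65 = 0.4201 hr^-1
Extrapolated tail: C_last / k_e = 44.3 / 0.4201 = 105.451
AUC_0→∞ = 2935.1125 + 105.451 = 3040.5635 µg/L·hr

AUC = 3041 µg/L·hr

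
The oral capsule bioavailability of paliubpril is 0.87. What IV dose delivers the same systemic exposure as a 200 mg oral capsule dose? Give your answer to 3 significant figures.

D_iv = 174 mg

Systemic exposure from an extravascular dose = F × D_ev, so the equivalent IV dose is F × D_ev.
D_iv = F × D_ev = 0.87 × 200 = 174 mg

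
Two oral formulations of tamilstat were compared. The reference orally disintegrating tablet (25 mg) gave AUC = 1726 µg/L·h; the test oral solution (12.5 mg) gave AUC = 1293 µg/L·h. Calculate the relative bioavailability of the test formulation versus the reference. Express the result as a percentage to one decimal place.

F_rel = 149.8%

F_rel = (AUC_test/D_test) / (AUC_ref/D_ref)
      = (1293/12.5) / (1726/25)
      = 103.44 / 69.04 = 1.4983 = 149.83%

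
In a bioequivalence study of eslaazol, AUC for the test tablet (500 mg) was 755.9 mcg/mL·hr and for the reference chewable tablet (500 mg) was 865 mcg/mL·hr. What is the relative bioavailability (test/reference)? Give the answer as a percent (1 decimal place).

F_rel = (AUC_test/D_test) / (AUC_ref/D_ref)
      = (755.9/500) / (865/500)
      = 1.5118 / 1.73 = 0.8739 = 87.39%

F_rel = 87.4%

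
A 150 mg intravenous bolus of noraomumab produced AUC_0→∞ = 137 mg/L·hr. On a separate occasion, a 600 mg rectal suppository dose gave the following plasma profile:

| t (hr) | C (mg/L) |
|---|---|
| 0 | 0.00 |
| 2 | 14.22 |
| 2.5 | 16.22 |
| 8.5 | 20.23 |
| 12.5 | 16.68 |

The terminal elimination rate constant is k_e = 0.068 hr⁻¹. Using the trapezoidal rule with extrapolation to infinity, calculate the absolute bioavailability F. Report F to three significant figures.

F = 0.822

Trapezoidal AUC_0→12.5 (rectal suppository):
  [0→2]: (0.00+14.22)/2 × 2 = 14.22
  [2→2.5]: (14.22+16.22)/2 × 0.5 = 7.61
  [2.5→8.5]: (16.22+20.23)/2 × 6 = 109.35
  [8.5→12.5]: (20.23+16.68)/2 × 4 = 73.82
  Sum = 205.0 mg/L·hr
Tail: C_last/k_e = 16.68/0.068 = 245.294
AUC_0→∞ (rectal suppository) = 205.0 + 245.294 = 450.294 mg/L·hr
F = (AUC_ev/D_ev)/(AUC_iv/D_iv) = (450.294/600)/(137/150) = 0.75049/0.913333 = 0.8217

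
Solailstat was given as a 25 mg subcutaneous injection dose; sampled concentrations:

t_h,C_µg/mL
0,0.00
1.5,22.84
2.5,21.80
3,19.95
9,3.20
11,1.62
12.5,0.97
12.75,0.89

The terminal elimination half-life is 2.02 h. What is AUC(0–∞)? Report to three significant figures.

AUC = 129 µg/mL·h

Trapezoidal AUC_0→12.75:
  [0→1.5]: (0.00+22.84)/2 × 1.5 = 17.13
  [1.5→2.5]: (22.84+21.80)/2 × 1 = 22.32
  [2.5→3]: (21.80+19.95)/2 × 0.5 = 10.4375
  [3→9]: (19.95+3.20)/2 × 6 = 69.45
  [9→11]: (3.20+1.62)/2 × 2 = 4.82
  [11→12.5]: (1.62+0.97)/2 × 1.5 = 1.9425
  [12.5→12.75]: (0.97+0.89)/2 × 0.25 = 0.2325
  Sum = 126.3325 µg/mL·h
k_e = ln2 / t½ = 0.693147 / 2.02 = 0.3431 h^-1
Extrapolated tail: C_last / k_e = 0.89 / 0.3431 = 2.594
AUC_0→∞ = 126.3325 + 2.594 = 128.9265 µg/mL·h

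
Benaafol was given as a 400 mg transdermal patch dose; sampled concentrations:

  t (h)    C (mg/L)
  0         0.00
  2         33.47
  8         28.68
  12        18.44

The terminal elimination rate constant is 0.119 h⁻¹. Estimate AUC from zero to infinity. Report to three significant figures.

Trapezoidal AUC_0→12:
  [0→2]: (0.00+33.47)/2 × 2 = 33.47
  [2→8]: (33.47+28.68)/2 × 6 = 186.45
  [8→12]: (28.68+18.44)/2 × 4 = 94.24
  Sum = 314.16 mg/L·h
Extrapolated tail: C_last / k_e = 18.44 / 0.119 = 154.958
AUC_0→∞ = 314.16 + 154.958 = 469.118 mg/L·h

AUC = 469 mg/L·h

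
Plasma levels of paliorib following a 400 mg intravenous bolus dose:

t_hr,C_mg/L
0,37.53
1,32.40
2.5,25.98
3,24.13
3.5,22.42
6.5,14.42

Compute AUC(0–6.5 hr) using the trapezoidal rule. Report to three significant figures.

Trapezoidal AUC_0→6.5:
  [0→1]: (37.53+32.40)/2 × 1 = 34.965
  [1→2.5]: (32.40+25.98)/2 × 1.5 = 43.785
  [2.5→3]: (25.98+24.13)/2 × 0.5 = 12.5275
  [3→3.5]: (24.13+22.42)/2 × 0.5 = 11.6375
  [3.5→6.5]: (22.42+14.42)/2 × 3 = 55.26
  Sum = 158.175 mg/L·hr

AUC = 158 mg/L·hr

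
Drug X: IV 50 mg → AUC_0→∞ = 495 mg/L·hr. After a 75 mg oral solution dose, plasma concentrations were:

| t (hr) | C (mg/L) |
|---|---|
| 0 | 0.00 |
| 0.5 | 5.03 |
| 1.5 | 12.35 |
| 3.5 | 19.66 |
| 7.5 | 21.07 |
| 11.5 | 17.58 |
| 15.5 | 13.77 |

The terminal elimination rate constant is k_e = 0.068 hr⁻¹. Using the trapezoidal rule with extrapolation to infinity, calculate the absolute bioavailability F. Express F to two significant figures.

F = 0.63

Trapezoidal AUC_0→15.5 (oral solution):
  [0→0.5]: (0.00+5.03)/2 × 0.5 = 1.2575
  [0.5→1.5]: (5.03+12.35)/2 × 1 = 8.69
  [1.5→3.5]: (12.35+19.66)/2 × 2 = 32.01
  [3.5→7.5]: (19.66+21.07)/2 × 4 = 81.46
  [7.5→11.5]: (21.07+17.58)/2 × 4 = 77.3
  [11.5→15.5]: (17.58+13.77)/2 × 4 = 62.7
  Sum = 263.4175 mg/L·hr
Tail: C_last/k_e = 13.77/0.068 = 202.500
AUC_0→∞ (oral solution) = 263.4175 + 202.500 = 465.9175 mg/L·hr
F = (AUC_ev/D_ev)/(AUC_iv/D_iv) = (465.9175/75)/(495/50) = 6.21223/9.9 = 0.6275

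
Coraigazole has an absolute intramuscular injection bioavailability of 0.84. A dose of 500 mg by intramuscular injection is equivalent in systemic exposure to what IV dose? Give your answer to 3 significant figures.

Systemic exposure from an extravascular dose = F × D_ev, so the equivalent IV dose is F × D_ev.
D_iv = F × D_ev = 0.84 × 500 = 420 mg

D_iv = 420 mg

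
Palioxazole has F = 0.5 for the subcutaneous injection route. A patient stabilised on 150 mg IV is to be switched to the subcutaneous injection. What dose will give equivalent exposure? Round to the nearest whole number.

For equal systemic exposure: F × D_ev = D_iv
D_ev = D_iv / F = 150 / 0.5 = 300 mg

D_subcutaneous = 300 mg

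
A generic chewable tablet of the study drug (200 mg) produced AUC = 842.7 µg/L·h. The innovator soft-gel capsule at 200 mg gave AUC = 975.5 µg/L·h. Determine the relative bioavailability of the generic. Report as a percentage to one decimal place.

F_rel = (AUC_test/D_test) / (AUC_ref/D_ref)
      = (842.7/200) / (975.5/200)
      = 4.2135 / 4.8775 = 0.8639 = 86.39%

F_rel = 86.4%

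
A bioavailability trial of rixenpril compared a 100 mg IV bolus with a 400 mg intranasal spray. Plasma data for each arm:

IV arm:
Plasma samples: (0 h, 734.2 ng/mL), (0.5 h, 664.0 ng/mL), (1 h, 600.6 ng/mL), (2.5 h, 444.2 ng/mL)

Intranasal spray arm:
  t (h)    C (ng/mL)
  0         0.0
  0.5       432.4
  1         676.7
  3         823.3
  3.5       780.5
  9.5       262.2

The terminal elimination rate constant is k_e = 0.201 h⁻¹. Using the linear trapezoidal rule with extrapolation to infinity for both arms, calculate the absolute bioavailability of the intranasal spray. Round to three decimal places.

Trapezoidal AUC_0→2.5 (IV):
  [0→0.5]: (734.2+664.0)/2 × 0.5 = 349.55
  [0.5→1]: (664.0+600.6)/2 × 0.5 = 316.15
  [1→2.5]: (600.6+444.2)/2 × 1.5 = 783.6
  Sum = 1449.3 ng/mL·h
IV tail: 444.2/0.201 = 2209.950; AUC_iv,0→∞ = 1449.3 + 2209.950 = 3659.25 ng/mL·h
Trapezoidal AUC_0→9.5 (intranasal spray):
  [0→0.5]: (0.0+432.4)/2 × 0.5 = 108.1
  [0.5→1]: (432.4+676.7)/2 × 0.5 = 277.275
  [1→3]: (676.7+823.3)/2 × 2 = 1500.0
  [3→3.5]: (823.3+780.5)/2 × 0.5 = 400.95
  [3.5→9.5]: (780.5+262.2)/2 × 6 = 3128.1
  Sum = 5414.425 ng/mL·h
intranasal spray tail: 262.2/0.201 = 1304.478; AUC_ev,0→∞ = 5414.425 + 1304.478 = 6718.903 ng/mL·h
F = (AUC_ev/D_ev)/(AUC_iv/D_iv) = (6718.903/400)/(3659.25/100) = 16.7973/36.5925 = 0.4590

F = 0.459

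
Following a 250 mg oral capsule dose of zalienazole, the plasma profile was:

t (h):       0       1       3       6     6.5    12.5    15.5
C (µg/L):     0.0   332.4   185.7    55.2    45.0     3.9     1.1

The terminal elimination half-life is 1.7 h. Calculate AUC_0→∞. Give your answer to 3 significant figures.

Trapezoidal AUC_0→15.5:
  [0→1]: (0.0+332.4)/2 × 1 = 166.2
  [1→3]: (332.4+185.7)/2 × 2 = 518.1
  [3→6]: (185.7+55.2)/2 × 3 = 361.35
  [6→6.5]: (55.2+45.0)/2 × 0.5 = 25.05
  [6.5→12.5]: (45.0+3.9)/2 × 6 = 146.7
  [12.5→15.5]: (3.9+1.1)/2 × 3 = 7.5
  Sum = 1224.9 µg/L·h
k_e = ln2 / t½ = 0.693147 / 1.7 = 0.4077 h^-1
Extrapolated tail: C_last / k_e = 1.1 / 0.4077 = 2.698
AUC_0→∞ = 1224.9 + 2.698 = 1227.598 µg/L·h

AUC = 1230 µg/L·h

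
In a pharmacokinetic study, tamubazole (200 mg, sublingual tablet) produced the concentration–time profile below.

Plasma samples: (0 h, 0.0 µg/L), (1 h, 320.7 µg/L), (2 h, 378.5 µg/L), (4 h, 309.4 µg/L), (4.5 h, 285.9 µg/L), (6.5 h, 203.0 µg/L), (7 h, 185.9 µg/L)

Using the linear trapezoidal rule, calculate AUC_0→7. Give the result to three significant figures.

Trapezoidal AUC_0→7:
  [0→1]: (0.0+320.7)/2 × 1 = 160.35
  [1→2]: (320.7+378.5)/2 × 1 = 349.6
  [2→4]: (378.5+309.4)/2 × 2 = 687.9
  [4→4.5]: (309.4+285.9)/2 × 0.5 = 148.825
  [4.5→6.5]: (285.9+203.0)/2 × 2 = 488.9
  [6.5→7]: (203.0+185.9)/2 × 0.5 = 97.225
  Sum = 1932.8 µg/L·h

AUC = 1930 µg/L·h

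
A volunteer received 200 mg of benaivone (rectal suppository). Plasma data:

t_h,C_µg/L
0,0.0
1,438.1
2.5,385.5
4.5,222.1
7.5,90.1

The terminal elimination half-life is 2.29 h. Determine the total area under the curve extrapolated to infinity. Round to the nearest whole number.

Trapezoidal AUC_0→7.5:
  [0→1]: (0.0+438.1)/2 × 1 = 219.05
  [1→2.5]: (438.1+385.5)/2 × 1.5 = 617.7
  [2.5→4.5]: (385.5+222.1)/2 × 2 = 607.6
  [4.5→7.5]: (222.1+90.1)/2 × 3 = 468.3
  Sum = 1912.65 µg/L·h
k_e = ln2 / t½ = 0.693147 / 2.29 = 0.3027 h^-1
Extrapolated tail: C_last / k_e = 90.1 / 0.3027 = 297.654
AUC_0→∞ = 1912.65 + 297.654 = 2210.304 µg/L·h

AUC = 2210 µg/L·h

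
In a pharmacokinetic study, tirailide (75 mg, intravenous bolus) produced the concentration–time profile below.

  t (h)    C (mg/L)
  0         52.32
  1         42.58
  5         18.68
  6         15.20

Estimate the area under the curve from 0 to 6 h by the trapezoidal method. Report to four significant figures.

Trapezoidal AUC_0→6:
  [0→1]: (52.32+42.58)/2 × 1 = 47.45
  [1→5]: (42.58+18.68)/2 × 4 = 122.52
  [5→6]: (18.68+15.20)/2 × 1 = 16.94
  Sum = 186.91 mg/L·h

AUC = 186.9 mg/L·h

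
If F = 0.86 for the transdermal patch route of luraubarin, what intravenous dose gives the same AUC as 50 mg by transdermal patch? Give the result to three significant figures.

Systemic exposure from an extravascular dose = F × D_ev, so the equivalent IV dose is F × D_ev.
D_iv = F × D_ev = 0.86 × 50 = 43 mg

D_iv = 43.0 mg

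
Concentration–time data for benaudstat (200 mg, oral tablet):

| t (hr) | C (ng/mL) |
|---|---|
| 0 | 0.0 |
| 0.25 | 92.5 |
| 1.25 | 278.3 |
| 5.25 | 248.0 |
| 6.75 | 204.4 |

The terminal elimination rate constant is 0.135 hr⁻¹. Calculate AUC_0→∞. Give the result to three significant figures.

Trapezoidal AUC_0→6.75:
  [0→0.25]: (0.0+92.5)/2 × 0.25 = 11.5625
  [0.25→1.25]: (92.5+278.3)/2 × 1 = 185.4
  [1.25→5.25]: (278.3+248.0)/2 × 4 = 1052.6
  [5.25→6.75]: (248.0+204.4)/2 × 1.5 = 339.3
  Sum = 1588.8625 ng/mL·hr
Extrapolated tail: C_last / k_e = 204.4 / 0.135 = 1514.074
AUC_0→∞ = 1588.8625 + 1514.074 = 3102.9365 ng/mL·hr

AUC = 3100 ng/mL·hr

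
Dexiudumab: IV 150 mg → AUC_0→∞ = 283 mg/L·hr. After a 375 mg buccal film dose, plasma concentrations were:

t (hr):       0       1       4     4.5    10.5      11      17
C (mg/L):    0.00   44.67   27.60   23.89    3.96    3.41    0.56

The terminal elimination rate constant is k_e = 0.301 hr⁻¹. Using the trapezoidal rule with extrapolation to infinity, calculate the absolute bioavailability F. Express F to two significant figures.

F = 0.34

Trapezoidal AUC_0→17 (buccal film):
  [0→1]: (0.00+44.67)/2 × 1 = 22.335
  [1→4]: (44.67+27.60)/2 × 3 = 108.405
  [4→4.5]: (27.60+23.89)/2 × 0.5 = 12.8725
  [4.5→10.5]: (23.89+3.96)/2 × 6 = 83.55
  [10.5→11]: (3.96+3.41)/2 × 0.5 = 1.8425
  [11→17]: (3.41+0.56)/2 × 6 = 11.91
  Sum = 240.915 mg/L·hr
Tail: C_last/k_e = 0.56/0.301 = 1.860
AUC_0→∞ (buccal film) = 240.915 + 1.860 = 242.775 mg/L·hr
F = (AUC_ev/D_ev)/(AUC_iv/D_iv) = (242.775/375)/(283/150) = 0.6474/1.88667 = 0.3431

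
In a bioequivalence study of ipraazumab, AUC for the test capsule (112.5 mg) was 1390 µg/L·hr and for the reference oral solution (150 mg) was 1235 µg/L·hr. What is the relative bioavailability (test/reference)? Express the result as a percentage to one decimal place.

F_rel = (AUC_test/D_test) / (AUC_ref/D_ref)
      = (1390/112.5) / (1235/150)
      = 12.3556 / 8.23333 = 1.5007 = 150.07%

F_rel = 150.1%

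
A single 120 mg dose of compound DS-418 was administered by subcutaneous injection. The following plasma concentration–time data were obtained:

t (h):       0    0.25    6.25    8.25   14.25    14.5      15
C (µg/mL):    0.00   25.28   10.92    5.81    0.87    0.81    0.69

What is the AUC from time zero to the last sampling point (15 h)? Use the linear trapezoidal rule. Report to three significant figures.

AUC = 149 µg/mL·h

Trapezoidal AUC_0→15:
  [0→0.25]: (0.00+25.28)/2 × 0.25 = 3.16
  [0.25→6.25]: (25.28+10.92)/2 × 6 = 108.6
  [6.25→8.25]: (10.92+5.81)/2 × 2 = 16.73
  [8.25→14.25]: (5.81+0.87)/2 × 6 = 20.04
  [14.25→14.5]: (0.87+0.81)/2 × 0.25 = 0.21
  [14.5→15]: (0.81+0.69)/2 × 0.5 = 0.375
  Sum = 149.115 µg/mL·h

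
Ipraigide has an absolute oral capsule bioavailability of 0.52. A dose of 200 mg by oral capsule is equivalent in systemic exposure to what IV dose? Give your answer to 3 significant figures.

Systemic exposure from an extravascular dose = F × D_ev, so the equivalent IV dose is F × D_ev.
D_iv = F × D_ev = 0.52 × 200 = 104 mg

D_iv = 104 mg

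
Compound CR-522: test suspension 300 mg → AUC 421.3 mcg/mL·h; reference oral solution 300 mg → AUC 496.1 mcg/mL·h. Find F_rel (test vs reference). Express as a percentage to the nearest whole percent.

F_rel = (AUC_test/D_test) / (AUC_ref/D_ref)
      = (421.3/300) / (496.1/300)
      = 1.40433 / 1.65367 = 0.8492 = 84.92%

F_rel = 85%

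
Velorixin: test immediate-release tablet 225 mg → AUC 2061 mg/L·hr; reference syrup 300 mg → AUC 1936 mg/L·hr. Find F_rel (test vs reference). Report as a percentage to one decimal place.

F_rel = 141.9%

F_rel = (AUC_test/D_test) / (AUC_ref/D_ref)
      = (2061/225) / (1936/300)
      = 9.16 / 6.45333 = 1.4194 = 141.94%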